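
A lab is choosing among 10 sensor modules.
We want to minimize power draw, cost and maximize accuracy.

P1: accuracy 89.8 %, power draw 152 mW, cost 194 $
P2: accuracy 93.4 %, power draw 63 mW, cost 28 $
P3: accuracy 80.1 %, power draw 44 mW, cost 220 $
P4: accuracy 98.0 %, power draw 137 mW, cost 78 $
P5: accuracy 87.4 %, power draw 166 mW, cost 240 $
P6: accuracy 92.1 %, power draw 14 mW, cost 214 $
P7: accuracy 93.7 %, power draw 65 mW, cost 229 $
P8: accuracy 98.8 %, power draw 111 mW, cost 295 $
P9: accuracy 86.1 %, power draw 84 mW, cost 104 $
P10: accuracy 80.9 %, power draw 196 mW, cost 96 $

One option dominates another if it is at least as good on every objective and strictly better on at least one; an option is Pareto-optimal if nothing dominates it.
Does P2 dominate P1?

P2 vs P1: accuracy 93.4≥89.8, power draw 63≤152, cost 28≤194 — P2 is at least as good on every objective with at least one strict improvement.

Yes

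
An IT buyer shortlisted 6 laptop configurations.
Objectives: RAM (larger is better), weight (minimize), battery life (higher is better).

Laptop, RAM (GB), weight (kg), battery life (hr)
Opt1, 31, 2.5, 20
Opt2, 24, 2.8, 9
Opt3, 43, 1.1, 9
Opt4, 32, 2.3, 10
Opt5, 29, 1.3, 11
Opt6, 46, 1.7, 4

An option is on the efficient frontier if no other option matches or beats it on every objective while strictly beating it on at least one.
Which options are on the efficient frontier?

Opt1: not dominated (best battery life).
Opt2: dominated by Opt1 (RAM 31≥24, weight 2.5≤2.8, battery life 20≥9).
Opt3: not dominated (best weight).
Opt4: not dominated.
Opt5: not dominated.
Opt6: not dominated (best RAM).

Opt1, Opt3, Opt4, Opt5, Opt6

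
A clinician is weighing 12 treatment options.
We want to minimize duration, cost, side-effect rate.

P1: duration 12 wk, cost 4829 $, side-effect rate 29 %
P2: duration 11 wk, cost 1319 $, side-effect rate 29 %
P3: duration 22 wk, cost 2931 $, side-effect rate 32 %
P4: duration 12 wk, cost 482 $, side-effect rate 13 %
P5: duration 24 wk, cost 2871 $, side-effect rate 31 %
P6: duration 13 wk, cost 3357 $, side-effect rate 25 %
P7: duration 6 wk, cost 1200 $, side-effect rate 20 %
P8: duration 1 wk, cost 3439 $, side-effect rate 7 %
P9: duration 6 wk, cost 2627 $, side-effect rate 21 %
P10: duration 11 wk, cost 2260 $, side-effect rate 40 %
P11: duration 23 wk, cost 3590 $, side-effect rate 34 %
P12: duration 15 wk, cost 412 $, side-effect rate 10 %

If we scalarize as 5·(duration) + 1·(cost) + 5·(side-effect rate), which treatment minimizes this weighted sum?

P12

P1: 5·12 + 1·4829 + 5·29 = 5034
P2: 5·11 + 1·1319 + 5·29 = 1519
P3: 5·22 + 1·2931 + 5·32 = 3201
P4: 5·12 + 1·482 + 5·13 = 607
P5: 5·24 + 1·2871 + 5·31 = 3146
P6: 5·13 + 1·3357 + 5·25 = 3547
P7: 5·6 + 1·1200 + 5·20 = 1330
P8: 5·1 + 1·3439 + 5·7 = 3479
P9: 5·6 + 1·2627 + 5·21 = 2762
P10: 5·11 + 1·2260 + 5·40 = 2515
P11: 5·23 + 1·3590 + 5·34 = 3875
P12: 5·15 + 1·412 + 5·10 = 537
Lowest: P12 at 537.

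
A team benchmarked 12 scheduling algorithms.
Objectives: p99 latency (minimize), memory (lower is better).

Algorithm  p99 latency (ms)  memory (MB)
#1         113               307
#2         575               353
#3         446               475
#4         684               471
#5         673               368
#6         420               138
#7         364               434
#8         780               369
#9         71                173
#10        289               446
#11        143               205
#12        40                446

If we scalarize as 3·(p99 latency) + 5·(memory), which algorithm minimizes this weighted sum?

#1: 3·113 + 5·307 = 1874
#2: 3·575 + 5·353 = 3490
#3: 3·446 + 5·475 = 3713
#4: 3·684 + 5·471 = 4407
#5: 3·673 + 5·368 = 3859
#6: 3·420 + 5·138 = 1950
#7: 3·364 + 5·434 = 3262
#8: 3·780 + 5·369 = 4185
#9: 3·71 + 5·173 = 1078
#10: 3·289 + 5·446 = 3097
#11: 3·143 + 5·205 = 1454
#12: 3·40 + 5·446 = 2350
Lowest: #9 at 1078.

#9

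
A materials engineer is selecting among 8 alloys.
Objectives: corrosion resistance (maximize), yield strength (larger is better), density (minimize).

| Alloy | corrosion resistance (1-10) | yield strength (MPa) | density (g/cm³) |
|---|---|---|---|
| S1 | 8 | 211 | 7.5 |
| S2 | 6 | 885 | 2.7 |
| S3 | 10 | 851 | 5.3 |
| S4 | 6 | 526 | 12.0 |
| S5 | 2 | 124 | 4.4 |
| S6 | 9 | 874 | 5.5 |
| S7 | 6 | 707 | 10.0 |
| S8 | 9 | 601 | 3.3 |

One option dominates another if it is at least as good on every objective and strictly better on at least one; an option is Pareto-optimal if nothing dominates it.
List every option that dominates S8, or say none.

S1: worse on corrosion resistance (8 vs 9).
S2: worse on corrosion resistance (6 vs 9).
S3: worse on density (5.3 vs 3.3).
S4: worse on corrosion resistance (6 vs 9).
S5: worse on corrosion resistance (2 vs 9).
S6: worse on density (5.5 vs 3.3).
S7: worse on corrosion resistance (6 vs 9).
No option dominates S8.

none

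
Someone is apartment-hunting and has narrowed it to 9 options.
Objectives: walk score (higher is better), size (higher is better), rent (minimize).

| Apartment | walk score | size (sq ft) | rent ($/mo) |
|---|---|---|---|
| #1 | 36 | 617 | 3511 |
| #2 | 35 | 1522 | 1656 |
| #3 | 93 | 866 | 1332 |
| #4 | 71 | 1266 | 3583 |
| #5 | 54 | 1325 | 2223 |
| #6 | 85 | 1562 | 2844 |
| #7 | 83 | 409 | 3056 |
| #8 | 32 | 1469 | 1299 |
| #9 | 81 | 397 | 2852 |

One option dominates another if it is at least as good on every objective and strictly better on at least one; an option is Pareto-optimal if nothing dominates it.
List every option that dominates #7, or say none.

#3, #6

#3: walk score 93≥83, size 866≥409, rent 1332≤3056 — dominates #7.
#6: walk score 85≥83, size 1562≥409, rent 2844≤3056 — dominates #7.
Others (#1, #2, #4, #5, #8, #9) are each worse than #7 on at least one objective.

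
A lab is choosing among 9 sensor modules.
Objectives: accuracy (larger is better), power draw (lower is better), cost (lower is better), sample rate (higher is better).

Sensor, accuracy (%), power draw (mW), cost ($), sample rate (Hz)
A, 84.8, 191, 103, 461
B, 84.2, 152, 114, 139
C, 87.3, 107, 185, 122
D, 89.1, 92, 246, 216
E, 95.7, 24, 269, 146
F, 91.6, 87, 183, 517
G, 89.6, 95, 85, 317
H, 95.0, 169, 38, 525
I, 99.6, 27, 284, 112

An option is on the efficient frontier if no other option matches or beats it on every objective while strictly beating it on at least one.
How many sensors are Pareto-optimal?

A: dominated by H (accuracy 95.0≥84.8, power draw 169≤191, cost 38≤103, sample rate 525≥461).
B: dominated by G (accuracy 89.6≥84.2, power draw 95≤152, cost 85≤114, sample rate 317≥139).
C: dominated by F (accuracy 91.6≥87.3, power draw 87≤107, cost 183≤185, sample rate 517≥122).
D: dominated by F (accuracy 91.6≥89.1, power draw 87≤92, cost 183≤246, sample rate 517≥216).
E: not dominated (best power draw).
F: not dominated.
G: not dominated.
H: not dominated (best cost).
I: not dominated (best accuracy).
Pareto-optimal: E, F, G, H, I → 5.

5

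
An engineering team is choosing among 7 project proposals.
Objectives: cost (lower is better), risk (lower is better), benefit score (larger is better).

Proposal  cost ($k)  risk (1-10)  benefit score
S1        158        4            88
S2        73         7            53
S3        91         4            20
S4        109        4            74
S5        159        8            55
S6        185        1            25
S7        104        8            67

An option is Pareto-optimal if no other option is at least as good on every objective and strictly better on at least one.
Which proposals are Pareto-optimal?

S1, S2, S3, S4, S6, S7

S1: not dominated (best benefit score).
S2: not dominated (best cost).
S3: not dominated.
S4: not dominated.
S5: dominated by S1 (cost 158≤159, risk 4≤8, benefit score 88≥55).
S6: not dominated (best risk).
S7: not dominated.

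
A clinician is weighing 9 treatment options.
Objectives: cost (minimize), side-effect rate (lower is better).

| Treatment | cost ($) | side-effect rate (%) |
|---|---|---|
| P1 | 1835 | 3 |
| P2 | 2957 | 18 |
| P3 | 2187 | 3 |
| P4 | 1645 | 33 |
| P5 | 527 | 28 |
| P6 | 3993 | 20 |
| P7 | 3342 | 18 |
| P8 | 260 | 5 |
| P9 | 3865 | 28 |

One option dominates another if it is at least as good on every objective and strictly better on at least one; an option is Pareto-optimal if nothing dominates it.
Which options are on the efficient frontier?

P1, P8

P1: not dominated.
P2: dominated by P1 (cost 1835≤2957, side-effect rate 3≤18).
P3: dominated by P1 (cost 1835≤2187, side-effect rate 3≤3).
P4: dominated by P5 (cost 527≤1645, side-effect rate 28≤33).
P5: dominated by P8 (cost 260≤527, side-effect rate 5≤28).
P6: dominated by P1 (cost 1835≤3993, side-effect rate 3≤20).
P7: dominated by P1 (cost 1835≤3342, side-effect rate 3≤18).
P8: not dominated (best cost).
P9: dominated by P1 (cost 1835≤3865, side-effect rate 3≤28).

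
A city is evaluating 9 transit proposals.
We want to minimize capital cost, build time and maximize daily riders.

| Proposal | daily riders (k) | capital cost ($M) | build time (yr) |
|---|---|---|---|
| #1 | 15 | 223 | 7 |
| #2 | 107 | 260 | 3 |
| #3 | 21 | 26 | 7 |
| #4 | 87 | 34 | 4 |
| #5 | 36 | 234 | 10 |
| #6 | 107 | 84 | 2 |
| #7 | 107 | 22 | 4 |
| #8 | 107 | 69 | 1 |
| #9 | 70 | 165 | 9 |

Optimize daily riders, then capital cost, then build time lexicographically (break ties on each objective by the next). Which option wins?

First maximize daily riders: best is 107, kept {#2, #6, #7, #8}.
Then minimize capital cost: best is 22, kept {#7}.

#7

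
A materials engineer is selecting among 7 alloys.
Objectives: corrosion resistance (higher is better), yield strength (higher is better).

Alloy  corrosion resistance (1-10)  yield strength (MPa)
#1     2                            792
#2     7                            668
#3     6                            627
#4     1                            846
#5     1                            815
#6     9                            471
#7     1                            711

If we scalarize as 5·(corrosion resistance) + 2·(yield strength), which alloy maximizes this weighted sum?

#4

#1: 5·2 + 2·792 = 1594
#2: 5·7 + 2·668 = 1371
#3: 5·6 + 2·627 = 1284
#4: 5·1 + 2·846 = 1697
#5: 5·1 + 2·815 = 1635
#6: 5·9 + 2·471 = 987
#7: 5·1 + 2·711 = 1427
Highest: #4 at 1697.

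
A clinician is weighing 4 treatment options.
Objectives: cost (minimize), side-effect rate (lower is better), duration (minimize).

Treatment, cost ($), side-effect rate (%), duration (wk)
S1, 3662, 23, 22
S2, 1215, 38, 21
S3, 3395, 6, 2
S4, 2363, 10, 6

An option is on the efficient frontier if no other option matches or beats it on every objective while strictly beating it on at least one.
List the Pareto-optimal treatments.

S1: dominated by S3 (cost 3395≤3662, side-effect rate 6≤23, duration 2≤22).
S2: not dominated (best cost).
S3: not dominated (best side-effect rate).
S4: not dominated.

S2, S3, S4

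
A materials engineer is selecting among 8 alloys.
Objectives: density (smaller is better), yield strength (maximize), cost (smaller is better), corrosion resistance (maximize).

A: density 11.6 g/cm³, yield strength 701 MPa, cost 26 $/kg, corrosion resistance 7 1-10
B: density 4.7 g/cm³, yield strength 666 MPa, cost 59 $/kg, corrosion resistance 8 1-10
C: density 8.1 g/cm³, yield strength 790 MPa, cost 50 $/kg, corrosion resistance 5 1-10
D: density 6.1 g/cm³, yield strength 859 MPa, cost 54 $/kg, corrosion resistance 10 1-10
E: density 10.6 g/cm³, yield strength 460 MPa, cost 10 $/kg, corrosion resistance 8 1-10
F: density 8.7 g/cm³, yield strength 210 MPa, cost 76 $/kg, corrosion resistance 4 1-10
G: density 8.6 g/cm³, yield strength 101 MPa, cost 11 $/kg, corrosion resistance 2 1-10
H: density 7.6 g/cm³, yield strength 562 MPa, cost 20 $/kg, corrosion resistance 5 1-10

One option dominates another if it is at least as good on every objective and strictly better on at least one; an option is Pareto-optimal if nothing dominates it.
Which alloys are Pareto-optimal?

A, B, C, D, E, G, H

A: not dominated.
B: not dominated (best density).
C: not dominated.
D: not dominated (best yield strength).
E: not dominated (best cost).
F: dominated by B (density 4.7≤8.7, yield strength 666≥210, cost 59≤76, corrosion resistance 8≥4).
G: not dominated.
H: not dominated.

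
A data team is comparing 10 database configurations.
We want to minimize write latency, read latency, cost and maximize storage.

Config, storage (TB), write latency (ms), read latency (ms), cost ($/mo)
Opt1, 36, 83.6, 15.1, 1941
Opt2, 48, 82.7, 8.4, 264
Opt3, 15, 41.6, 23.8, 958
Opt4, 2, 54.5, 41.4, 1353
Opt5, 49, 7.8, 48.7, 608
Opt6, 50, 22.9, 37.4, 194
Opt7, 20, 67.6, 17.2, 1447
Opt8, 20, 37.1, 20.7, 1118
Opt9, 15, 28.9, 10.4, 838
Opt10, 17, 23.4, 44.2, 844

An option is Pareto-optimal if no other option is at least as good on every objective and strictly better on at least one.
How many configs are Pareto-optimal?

6

Opt1: dominated by Opt2 (storage 48≥36, write latency 82.7≤83.6, read latency 8.4≤15.1, cost 264≤1941).
Opt2: not dominated (best read latency).
Opt3: dominated by Opt9 (storage 15≥15, write latency 28.9≤41.6, read latency 10.4≤23.8, cost 838≤958).
Opt4: dominated by Opt3 (storage 15≥2, write latency 41.6≤54.5, read latency 23.8≤41.4, cost 958≤1353).
Opt5: not dominated (best write latency).
Opt6: not dominated (best storage).
Opt7: not dominated.
Opt8: not dominated.
Opt9: not dominated.
Opt10: dominated by Opt6 (storage 50≥17, write latency 22.9≤23.4, read latency 37.4≤44.2, cost 194≤844).
Pareto-optimal: Opt2, Opt5, Opt6, Opt7, Opt8, Opt9 → 6.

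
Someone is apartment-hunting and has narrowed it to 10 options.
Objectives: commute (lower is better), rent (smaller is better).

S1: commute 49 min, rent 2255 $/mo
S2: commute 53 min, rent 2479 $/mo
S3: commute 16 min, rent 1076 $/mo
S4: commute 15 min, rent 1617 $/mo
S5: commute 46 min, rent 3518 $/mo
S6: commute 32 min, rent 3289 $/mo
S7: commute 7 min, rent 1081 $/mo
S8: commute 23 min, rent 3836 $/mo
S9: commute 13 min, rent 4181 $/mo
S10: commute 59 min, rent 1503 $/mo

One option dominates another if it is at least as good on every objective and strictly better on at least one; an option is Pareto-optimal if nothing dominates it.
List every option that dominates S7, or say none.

S1: worse on commute (49 vs 7).
S2: worse on commute (53 vs 7).
S3: worse on commute (16 vs 7).
S4: worse on commute (15 vs 7).
S5: worse on commute (46 vs 7).
S6: worse on commute (32 vs 7).
S8: worse on commute (23 vs 7).
S9: worse on commute (13 vs 7).
S10: worse on commute (59 vs 7).
No option dominates S7.

none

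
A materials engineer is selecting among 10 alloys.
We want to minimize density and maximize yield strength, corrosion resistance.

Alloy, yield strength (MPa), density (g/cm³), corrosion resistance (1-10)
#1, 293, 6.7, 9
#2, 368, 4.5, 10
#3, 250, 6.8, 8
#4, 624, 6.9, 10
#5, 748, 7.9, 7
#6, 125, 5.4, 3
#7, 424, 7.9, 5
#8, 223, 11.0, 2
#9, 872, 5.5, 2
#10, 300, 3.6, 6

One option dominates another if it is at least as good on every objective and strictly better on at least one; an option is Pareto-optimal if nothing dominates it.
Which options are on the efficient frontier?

#1: dominated by #2 (yield strength 368≥293, density 4.5≤6.7, corrosion resistance 10≥9).
#2: not dominated.
#3: dominated by #1 (yield strength 293≥250, density 6.7≤6.8, corrosion resistance 9≥8).
#4: not dominated.
#5: not dominated.
#6: dominated by #2 (yield strength 368≥125, density 4.5≤5.4, corrosion resistance 10≥3).
#7: dominated by #4 (yield strength 624≥424, density 6.9≤7.9, corrosion resistance 10≥5).
#8: dominated by #1 (yield strength 293≥223, density 6.7≤11.0, corrosion resistance 9≥2).
#9: not dominated (best yield strength).
#10: not dominated (best density).

#2, #4, #5, #9, #10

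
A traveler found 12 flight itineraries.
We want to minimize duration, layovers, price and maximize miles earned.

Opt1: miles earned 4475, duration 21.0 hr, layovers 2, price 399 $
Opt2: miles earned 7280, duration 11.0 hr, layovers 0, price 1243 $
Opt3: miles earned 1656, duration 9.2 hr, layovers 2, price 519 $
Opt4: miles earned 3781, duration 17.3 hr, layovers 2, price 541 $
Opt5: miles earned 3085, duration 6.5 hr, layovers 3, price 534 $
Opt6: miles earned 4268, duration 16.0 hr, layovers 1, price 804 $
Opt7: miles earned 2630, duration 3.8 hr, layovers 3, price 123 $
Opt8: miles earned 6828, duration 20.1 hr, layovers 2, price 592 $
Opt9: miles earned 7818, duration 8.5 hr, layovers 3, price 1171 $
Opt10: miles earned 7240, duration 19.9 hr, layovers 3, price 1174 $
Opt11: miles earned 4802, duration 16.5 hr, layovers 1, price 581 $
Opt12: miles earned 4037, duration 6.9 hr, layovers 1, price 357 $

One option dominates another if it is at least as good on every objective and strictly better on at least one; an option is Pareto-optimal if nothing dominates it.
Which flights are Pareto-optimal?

Opt1: not dominated.
Opt2: not dominated (best layovers).
Opt3: dominated by Opt12 (miles earned 4037≥1656, duration 6.9≤9.2, layovers 1≤2, price 357≤519).
Opt4: dominated by Opt12 (miles earned 4037≥3781, duration 6.9≤17.3, layovers 1≤2, price 357≤541).
Opt5: not dominated.
Opt6: not dominated.
Opt7: not dominated (best duration).
Opt8: not dominated.
Opt9: not dominated (best miles earned).
Opt10: dominated by Opt9 (miles earned 7818≥7240, duration 8.5≤19.9, layovers 3≤3, price 1171≤1174).
Opt11: not dominated.
Opt12: not dominated.

Opt1, Opt2, Opt5, Opt6, Opt7, Opt8, Opt9, Opt11, Opt12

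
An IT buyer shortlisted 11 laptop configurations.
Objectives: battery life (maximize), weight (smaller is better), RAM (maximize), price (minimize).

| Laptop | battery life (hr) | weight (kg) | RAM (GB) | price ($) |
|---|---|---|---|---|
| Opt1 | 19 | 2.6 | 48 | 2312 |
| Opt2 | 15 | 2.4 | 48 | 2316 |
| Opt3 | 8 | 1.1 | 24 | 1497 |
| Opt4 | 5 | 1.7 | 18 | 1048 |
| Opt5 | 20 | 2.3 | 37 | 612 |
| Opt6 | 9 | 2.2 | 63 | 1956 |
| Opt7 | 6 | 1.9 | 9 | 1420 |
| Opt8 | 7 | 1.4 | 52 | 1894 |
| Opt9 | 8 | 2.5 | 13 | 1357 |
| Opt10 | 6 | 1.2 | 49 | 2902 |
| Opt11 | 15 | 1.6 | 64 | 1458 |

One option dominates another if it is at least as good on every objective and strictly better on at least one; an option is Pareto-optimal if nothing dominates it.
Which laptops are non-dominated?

Opt1: not dominated.
Opt2: dominated by Opt11 (battery life 15≥15, weight 1.6≤2.4, RAM 64≥48, price 1458≤2316).
Opt3: not dominated (best weight).
Opt4: not dominated.
Opt5: not dominated (best battery life).
Opt6: dominated by Opt11 (battery life 15≥9, weight 1.6≤2.2, RAM 64≥63, price 1458≤1956).
Opt7: not dominated.
Opt8: not dominated.
Opt9: dominated by Opt5 (battery life 20≥8, weight 2.3≤2.5, RAM 37≥13, price 612≤1357).
Opt10: not dominated.
Opt11: not dominated (best RAM).

Opt1, Opt3, Opt4, Opt5, Opt7, Opt8, Opt10, Opt11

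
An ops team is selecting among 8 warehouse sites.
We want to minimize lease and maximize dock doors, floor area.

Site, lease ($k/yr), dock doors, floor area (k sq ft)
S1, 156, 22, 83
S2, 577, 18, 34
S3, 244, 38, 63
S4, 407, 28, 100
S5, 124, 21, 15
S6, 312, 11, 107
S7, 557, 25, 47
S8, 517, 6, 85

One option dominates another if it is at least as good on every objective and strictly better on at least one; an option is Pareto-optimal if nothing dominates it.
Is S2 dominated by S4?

Yes

S4 vs S2: lease 407≤577, dock doors 28≥18, floor area 100≥34 — S4 is at least as good on every objective with at least one strict improvement.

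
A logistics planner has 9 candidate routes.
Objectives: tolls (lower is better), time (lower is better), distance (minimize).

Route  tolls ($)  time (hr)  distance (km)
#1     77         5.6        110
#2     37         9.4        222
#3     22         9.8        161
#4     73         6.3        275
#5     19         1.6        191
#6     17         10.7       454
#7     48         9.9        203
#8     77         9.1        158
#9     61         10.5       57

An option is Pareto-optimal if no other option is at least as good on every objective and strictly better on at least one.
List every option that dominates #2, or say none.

#5

#5: tolls 19≤37, time 1.6≤9.4, distance 191≤222 — dominates #2.
Others (#1, #3, #4, #6, #7, #8, #9) are each worse than #2 on at least one objective.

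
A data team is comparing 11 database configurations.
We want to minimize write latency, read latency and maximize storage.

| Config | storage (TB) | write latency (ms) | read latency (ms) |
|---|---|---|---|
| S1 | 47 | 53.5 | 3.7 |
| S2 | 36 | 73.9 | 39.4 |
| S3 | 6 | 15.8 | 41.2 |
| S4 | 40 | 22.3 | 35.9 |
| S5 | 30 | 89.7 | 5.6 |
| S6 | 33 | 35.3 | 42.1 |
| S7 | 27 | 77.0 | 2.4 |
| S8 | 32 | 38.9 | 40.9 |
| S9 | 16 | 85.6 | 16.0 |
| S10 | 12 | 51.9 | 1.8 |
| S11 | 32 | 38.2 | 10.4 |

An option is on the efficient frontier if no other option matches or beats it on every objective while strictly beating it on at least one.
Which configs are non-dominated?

S1: not dominated (best storage).
S2: dominated by S1 (storage 47≥36, write latency 53.5≤73.9, read latency 3.7≤39.4).
S3: not dominated (best write latency).
S4: not dominated.
S5: dominated by S1 (storage 47≥30, write latency 53.5≤89.7, read latency 3.7≤5.6).
S6: dominated by S4 (storage 40≥33, write latency 22.3≤35.3, read latency 35.9≤42.1).
S7: not dominated.
S8: dominated by S4 (storage 40≥32, write latency 22.3≤38.9, read latency 35.9≤40.9).
S9: dominated by S1 (storage 47≥16, write latency 53.5≤85.6, read latency 3.7≤16.0).
S10: not dominated (best read latency).
S11: not dominated.

S1, S3, S4, S7, S10, S11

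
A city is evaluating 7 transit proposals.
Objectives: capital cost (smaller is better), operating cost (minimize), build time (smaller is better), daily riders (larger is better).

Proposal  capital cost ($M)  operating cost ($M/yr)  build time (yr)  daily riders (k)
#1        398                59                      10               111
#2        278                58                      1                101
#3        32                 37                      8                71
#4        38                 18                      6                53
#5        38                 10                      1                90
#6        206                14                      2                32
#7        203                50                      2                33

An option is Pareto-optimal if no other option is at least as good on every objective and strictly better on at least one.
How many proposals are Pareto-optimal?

4

#1: not dominated (best daily riders).
#2: not dominated.
#3: not dominated (best capital cost).
#4: dominated by #5 (capital cost 38≤38, operating cost 10≤18, build time 1≤6, daily riders 90≥53).
#5: not dominated (best operating cost).
#6: dominated by #5 (capital cost 38≤206, operating cost 10≤14, build time 1≤2, daily riders 90≥32).
#7: dominated by #5 (capital cost 38≤203, operating cost 10≤50, build time 1≤2, daily riders 90≥33).
Pareto-optimal: #1, #2, #3, #5 → 4.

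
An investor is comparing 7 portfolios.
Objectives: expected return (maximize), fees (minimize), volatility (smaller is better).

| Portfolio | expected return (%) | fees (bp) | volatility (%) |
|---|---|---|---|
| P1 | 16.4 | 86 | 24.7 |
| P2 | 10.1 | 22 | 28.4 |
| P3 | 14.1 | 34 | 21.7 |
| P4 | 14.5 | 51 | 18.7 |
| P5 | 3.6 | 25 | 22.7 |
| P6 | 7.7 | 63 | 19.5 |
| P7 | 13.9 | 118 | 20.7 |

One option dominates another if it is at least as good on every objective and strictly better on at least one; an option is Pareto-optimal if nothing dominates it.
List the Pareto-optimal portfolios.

P1: not dominated (best expected return).
P2: not dominated (best fees).
P3: not dominated.
P4: not dominated (best volatility).
P5: not dominated.
P6: dominated by P4 (expected return 14.5≥7.7, fees 51≤63, volatility 18.7≤19.5).
P7: dominated by P4 (expected return 14.5≥13.9, fees 51≤118, volatility 18.7≤20.7).

P1, P2, P3, P4, P5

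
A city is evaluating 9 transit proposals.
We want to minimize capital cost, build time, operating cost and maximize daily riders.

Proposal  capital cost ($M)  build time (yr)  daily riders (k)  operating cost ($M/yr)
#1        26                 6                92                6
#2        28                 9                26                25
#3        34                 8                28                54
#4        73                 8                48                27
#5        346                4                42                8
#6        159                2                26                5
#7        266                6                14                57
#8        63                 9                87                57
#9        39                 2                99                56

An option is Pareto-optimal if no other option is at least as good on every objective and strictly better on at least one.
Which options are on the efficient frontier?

#1, #5, #6, #9

#1: not dominated (best capital cost).
#2: dominated by #1 (capital cost 26≤28, build time 6≤9, daily riders 92≥26, operating cost 6≤25).
#3: dominated by #1 (capital cost 26≤34, build time 6≤8, daily riders 92≥28, operating cost 6≤54).
#4: dominated by #1 (capital cost 26≤73, build time 6≤8, daily riders 92≥48, operating cost 6≤27).
#5: not dominated.
#6: not dominated (best operating cost).
#7: dominated by #1 (capital cost 26≤266, build time 6≤6, daily riders 92≥14, operating cost 6≤57).
#8: dominated by #1 (capital cost 26≤63, build time 6≤9, daily riders 92≥87, operating cost 6≤57).
#9: not dominated (best daily riders).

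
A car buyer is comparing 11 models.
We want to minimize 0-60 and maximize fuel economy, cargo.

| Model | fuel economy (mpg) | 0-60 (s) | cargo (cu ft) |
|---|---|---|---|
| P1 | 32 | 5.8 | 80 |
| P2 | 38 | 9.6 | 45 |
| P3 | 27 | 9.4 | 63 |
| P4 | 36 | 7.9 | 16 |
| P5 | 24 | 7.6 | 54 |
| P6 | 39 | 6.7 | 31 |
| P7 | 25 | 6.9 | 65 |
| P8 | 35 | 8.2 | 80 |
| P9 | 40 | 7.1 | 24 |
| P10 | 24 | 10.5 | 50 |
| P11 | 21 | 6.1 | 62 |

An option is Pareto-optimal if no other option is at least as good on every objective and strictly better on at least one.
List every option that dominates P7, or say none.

P1

P1: fuel economy 32≥25, 0-60 5.8≤6.9, cargo 80≥65 — dominates P7.
Others (P2, P3, P4, P5, P6, P8, P9, P10, P11) are each worse than P7 on at least one objective.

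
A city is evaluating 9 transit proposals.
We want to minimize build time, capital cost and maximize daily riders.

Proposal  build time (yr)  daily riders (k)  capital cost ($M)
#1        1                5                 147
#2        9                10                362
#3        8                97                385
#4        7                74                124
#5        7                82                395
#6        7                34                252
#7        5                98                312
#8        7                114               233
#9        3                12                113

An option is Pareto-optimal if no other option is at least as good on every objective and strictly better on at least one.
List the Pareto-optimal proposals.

#1, #4, #7, #8, #9

#1: not dominated (best build time).
#2: dominated by #4 (build time 7≤9, daily riders 74≥10, capital cost 124≤362).
#3: dominated by #7 (build time 5≤8, daily riders 98≥97, capital cost 312≤385).
#4: not dominated.
#5: dominated by #7 (build time 5≤7, daily riders 98≥82, capital cost 312≤395).
#6: dominated by #4 (build time 7≤7, daily riders 74≥34, capital cost 124≤252).
#7: not dominated.
#8: not dominated (best daily riders).
#9: not dominated (best capital cost).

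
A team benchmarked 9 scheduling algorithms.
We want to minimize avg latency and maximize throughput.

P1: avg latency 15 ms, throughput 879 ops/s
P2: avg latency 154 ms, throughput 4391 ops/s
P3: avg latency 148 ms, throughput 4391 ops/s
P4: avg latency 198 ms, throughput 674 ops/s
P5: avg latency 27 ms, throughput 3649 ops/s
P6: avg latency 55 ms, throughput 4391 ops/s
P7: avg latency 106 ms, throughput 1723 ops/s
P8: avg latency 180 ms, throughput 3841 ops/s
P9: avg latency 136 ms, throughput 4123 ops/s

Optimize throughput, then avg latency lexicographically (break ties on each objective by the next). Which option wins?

First maximize throughput: best is 4391, kept {P2, P3, P6}.
Then minimize avg latency: best is 55, kept {P6}.

P6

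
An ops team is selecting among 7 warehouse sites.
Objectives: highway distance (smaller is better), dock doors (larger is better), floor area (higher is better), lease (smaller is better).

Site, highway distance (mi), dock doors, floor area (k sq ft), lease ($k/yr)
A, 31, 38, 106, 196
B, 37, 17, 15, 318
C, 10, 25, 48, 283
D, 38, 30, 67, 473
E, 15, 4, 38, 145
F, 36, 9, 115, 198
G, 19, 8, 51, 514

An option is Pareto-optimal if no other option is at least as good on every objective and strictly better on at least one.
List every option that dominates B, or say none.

A, C

A: highway distance 31≤37, dock doors 38≥17, floor area 106≥15, lease 196≤318 — dominates B.
C: highway distance 10≤37, dock doors 25≥17, floor area 48≥15, lease 283≤318 — dominates B.
Others (D, E, F, G) are each worse than B on at least one objective.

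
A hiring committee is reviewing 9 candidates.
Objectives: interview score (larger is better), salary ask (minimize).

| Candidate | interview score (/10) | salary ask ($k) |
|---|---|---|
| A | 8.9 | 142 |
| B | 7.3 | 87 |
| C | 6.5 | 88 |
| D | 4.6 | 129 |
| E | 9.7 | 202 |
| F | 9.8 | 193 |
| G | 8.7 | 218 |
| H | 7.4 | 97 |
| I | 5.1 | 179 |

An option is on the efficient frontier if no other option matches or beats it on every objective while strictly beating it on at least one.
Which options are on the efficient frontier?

A: not dominated.
B: not dominated (best salary ask).
C: dominated by B (interview score 7.3≥6.5, salary ask 87≤88).
D: dominated by B (interview score 7.3≥4.6, salary ask 87≤129).
E: dominated by F (interview score 9.8≥9.7, salary ask 193≤202).
F: not dominated (best interview score).
G: dominated by A (interview score 8.9≥8.7, salary ask 142≤218).
H: not dominated.
I: dominated by A (interview score 8.9≥5.1, salary ask 142≤179).

A, B, F, H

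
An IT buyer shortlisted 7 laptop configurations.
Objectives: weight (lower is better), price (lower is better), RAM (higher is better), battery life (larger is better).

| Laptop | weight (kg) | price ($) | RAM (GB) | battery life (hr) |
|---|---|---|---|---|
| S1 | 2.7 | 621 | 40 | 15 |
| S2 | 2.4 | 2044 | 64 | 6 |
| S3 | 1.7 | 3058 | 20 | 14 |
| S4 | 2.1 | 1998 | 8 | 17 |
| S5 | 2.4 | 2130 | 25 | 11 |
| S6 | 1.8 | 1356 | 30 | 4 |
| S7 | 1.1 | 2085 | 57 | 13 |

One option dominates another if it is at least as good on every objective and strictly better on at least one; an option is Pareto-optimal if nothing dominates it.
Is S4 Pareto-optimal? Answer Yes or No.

S1: worse on weight (2.7 vs 2.1).
S2: worse on weight (2.4 vs 2.1).
S3: worse on price (3058 vs 1998).
S5: worse on weight (2.4 vs 2.1).
S6: worse on battery life (4 vs 17).
S7: worse on price (2085 vs 1998).
No option is at least as good as S4 on every objective and strictly better on one.

Yes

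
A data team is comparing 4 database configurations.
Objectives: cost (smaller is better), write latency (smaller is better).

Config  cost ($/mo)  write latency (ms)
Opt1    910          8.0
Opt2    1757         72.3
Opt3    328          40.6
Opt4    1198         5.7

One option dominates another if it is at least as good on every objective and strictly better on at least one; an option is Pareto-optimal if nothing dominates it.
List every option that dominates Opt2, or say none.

Opt1, Opt3, Opt4

Opt1: cost 910≤1757, write latency 8.0≤72.3 — dominates Opt2.
Opt3: cost 328≤1757, write latency 40.6≤72.3 — dominates Opt2.
Opt4: cost 1198≤1757, write latency 5.7≤72.3 — dominates Opt2.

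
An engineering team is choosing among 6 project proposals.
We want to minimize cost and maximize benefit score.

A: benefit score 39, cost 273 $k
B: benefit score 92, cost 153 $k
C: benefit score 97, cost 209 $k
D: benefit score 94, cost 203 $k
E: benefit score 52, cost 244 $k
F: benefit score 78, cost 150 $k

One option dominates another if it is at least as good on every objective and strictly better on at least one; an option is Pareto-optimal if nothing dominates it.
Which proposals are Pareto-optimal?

A: dominated by B (benefit score 92≥39, cost 153≤273).
B: not dominated.
C: not dominated (best benefit score).
D: not dominated.
E: dominated by B (benefit score 92≥52, cost 153≤244).
F: not dominated (best cost).

B, C, D, F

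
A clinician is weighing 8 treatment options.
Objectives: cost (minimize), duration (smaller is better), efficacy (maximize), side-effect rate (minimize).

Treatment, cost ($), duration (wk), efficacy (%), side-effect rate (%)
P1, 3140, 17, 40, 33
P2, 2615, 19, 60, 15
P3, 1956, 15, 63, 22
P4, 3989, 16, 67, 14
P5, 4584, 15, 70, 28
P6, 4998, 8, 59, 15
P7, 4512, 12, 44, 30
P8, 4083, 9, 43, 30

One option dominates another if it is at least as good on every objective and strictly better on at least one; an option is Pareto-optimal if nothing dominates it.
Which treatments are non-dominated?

P1: dominated by P3 (cost 1956≤3140, duration 15≤17, efficacy 63≥40, side-effect rate 22≤33).
P2: not dominated.
P3: not dominated (best cost).
P4: not dominated (best side-effect rate).
P5: not dominated (best efficacy).
P6: not dominated (best duration).
P7: not dominated.
P8: not dominated.

P2, P3, P4, P5, P6, P7, P8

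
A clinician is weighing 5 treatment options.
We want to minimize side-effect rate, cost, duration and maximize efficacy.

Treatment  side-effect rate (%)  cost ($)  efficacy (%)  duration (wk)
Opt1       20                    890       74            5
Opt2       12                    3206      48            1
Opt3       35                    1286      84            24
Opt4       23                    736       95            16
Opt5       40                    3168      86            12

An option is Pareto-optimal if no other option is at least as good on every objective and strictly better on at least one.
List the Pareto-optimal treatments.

Opt1, Opt2, Opt4, Opt5

Opt1: not dominated.
Opt2: not dominated (best side-effect rate).
Opt3: dominated by Opt4 (side-effect rate 23≤35, cost 736≤1286, efficacy 95≥84, duration 16≤24).
Opt4: not dominated (best cost).
Opt5: not dominated.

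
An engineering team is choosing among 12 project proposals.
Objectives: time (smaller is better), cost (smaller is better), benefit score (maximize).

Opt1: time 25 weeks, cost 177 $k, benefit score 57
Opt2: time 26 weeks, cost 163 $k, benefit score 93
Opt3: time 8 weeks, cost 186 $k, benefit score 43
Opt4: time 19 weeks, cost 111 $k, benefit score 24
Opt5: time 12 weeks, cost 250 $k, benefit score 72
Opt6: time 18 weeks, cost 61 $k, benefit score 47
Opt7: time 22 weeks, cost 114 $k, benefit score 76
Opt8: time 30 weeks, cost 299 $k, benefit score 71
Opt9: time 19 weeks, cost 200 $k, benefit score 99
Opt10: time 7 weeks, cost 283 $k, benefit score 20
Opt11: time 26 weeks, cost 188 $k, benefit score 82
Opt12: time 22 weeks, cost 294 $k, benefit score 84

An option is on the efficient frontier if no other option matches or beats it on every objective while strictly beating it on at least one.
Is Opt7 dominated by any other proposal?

Opt1: worse on time (25 vs 22).
Opt2: worse on time (26 vs 22).
Opt3: worse on cost (186 vs 114).
Opt4: worse on benefit score (24 vs 76).
Opt5: worse on cost (250 vs 114).
Opt6: worse on benefit score (47 vs 76).
Opt8: worse on time (30 vs 22).
Opt9: worse on cost (200 vs 114).
Opt10: worse on cost (283 vs 114).
Opt11: worse on time (26 vs 22).
Opt12: worse on cost (294 vs 114).
No option is at least as good as Opt7 on every objective and strictly better on one.

No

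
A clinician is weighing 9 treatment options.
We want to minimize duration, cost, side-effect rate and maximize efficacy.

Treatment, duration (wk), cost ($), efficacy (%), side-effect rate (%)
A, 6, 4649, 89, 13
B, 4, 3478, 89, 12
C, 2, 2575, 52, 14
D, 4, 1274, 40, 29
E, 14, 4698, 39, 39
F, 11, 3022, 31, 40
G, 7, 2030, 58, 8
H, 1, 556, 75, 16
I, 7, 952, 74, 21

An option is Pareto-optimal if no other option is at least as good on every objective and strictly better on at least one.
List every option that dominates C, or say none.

A: worse on duration (6 vs 2).
B: worse on duration (4 vs 2).
D: worse on duration (4 vs 2).
E: worse on duration (14 vs 2).
F: worse on duration (11 vs 2).
G: worse on duration (7 vs 2).
H: worse on side-effect rate (16 vs 14).
I: worse on duration (7 vs 2).
No option dominates C.

none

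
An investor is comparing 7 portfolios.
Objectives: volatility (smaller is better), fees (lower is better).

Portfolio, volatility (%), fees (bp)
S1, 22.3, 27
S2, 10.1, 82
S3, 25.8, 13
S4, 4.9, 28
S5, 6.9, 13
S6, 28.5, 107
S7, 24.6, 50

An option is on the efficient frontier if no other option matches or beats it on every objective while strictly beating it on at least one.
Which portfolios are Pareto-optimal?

S1: dominated by S5 (volatility 6.9≤22.3, fees 13≤27).
S2: dominated by S4 (volatility 4.9≤10.1, fees 28≤82).
S3: dominated by S5 (volatility 6.9≤25.8, fees 13≤13).
S4: not dominated (best volatility).
S5: not dominated.
S6: dominated by S1 (volatility 22.3≤28.5, fees 27≤107).
S7: dominated by S1 (volatility 22.3≤24.6, fees 27≤50).

S4, S5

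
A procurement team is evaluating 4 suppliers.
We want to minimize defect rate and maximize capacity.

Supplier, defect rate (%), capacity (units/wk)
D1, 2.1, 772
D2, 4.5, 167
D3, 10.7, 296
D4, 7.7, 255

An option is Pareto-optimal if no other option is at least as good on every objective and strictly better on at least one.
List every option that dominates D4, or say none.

D1: defect rate 2.1≤7.7, capacity 772≥255 — dominates D4.
Others (D2, D3) are each worse than D4 on at least one objective.

D1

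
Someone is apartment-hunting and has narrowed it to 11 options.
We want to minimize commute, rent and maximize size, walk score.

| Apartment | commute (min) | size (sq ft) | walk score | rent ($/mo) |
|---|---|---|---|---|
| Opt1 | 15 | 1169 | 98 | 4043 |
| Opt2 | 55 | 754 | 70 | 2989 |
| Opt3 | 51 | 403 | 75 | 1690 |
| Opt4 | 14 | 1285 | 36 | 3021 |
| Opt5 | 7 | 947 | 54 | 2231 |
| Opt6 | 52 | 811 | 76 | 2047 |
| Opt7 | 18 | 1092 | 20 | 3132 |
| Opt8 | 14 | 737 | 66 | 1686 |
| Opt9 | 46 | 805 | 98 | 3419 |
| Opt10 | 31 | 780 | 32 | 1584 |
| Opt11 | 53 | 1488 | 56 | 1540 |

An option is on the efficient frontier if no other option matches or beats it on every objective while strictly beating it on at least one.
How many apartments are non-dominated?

Opt1: not dominated.
Opt2: dominated by Opt6 (commute 52≤55, size 811≥754, walk score 76≥70, rent 2047≤2989).
Opt3: not dominated.
Opt4: not dominated.
Opt5: not dominated (best commute).
Opt6: not dominated.
Opt7: dominated by Opt4 (commute 14≤18, size 1285≥1092, walk score 36≥20, rent 3021≤3132).
Opt8: not dominated.
Opt9: not dominated.
Opt10: not dominated.
Opt11: not dominated (best size).
Pareto-optimal: Opt1, Opt3, Opt4, Opt5, Opt6, Opt8, Opt9, Opt10, Opt11 → 9.

9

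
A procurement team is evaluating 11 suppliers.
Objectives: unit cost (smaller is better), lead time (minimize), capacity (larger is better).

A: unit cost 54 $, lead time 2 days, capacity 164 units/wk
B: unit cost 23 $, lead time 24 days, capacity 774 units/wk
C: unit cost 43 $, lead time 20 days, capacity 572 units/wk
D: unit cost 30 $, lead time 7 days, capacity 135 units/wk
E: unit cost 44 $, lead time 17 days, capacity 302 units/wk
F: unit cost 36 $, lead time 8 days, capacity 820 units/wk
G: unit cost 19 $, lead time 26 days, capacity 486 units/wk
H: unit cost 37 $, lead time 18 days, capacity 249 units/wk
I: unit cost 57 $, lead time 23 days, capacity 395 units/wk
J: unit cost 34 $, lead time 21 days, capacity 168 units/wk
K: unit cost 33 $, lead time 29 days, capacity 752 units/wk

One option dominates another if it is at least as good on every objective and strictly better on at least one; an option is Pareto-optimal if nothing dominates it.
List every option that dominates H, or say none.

F: unit cost 36≤37, lead time 8≤18, capacity 820≥249 — dominates H.
Others (A, B, C, D, E, G, I, J, K) are each worse than H on at least one objective.

F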